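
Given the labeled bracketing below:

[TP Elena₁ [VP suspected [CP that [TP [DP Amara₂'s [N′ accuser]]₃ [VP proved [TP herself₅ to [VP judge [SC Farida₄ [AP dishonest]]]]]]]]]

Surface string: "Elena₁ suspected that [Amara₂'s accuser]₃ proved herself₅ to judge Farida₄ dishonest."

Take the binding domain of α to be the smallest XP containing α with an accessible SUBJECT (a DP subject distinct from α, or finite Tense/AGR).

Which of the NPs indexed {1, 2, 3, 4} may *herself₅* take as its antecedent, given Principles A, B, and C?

*herself* is an anaphor, so Principle A applies: it must be bound in its binding domain.
Binding domain of *herself₅*: the embedded TP, whose subject is [Amara₂'s accuser]₃.
*Elena₁* c-commands the anaphor but is outside its binding domain → cannot satisfy Principle A.
*Amara₂* does not c-command the anaphor → cannot bind it.
*[Amara₂'s accuser]₃* c-commands the anaphor within its binding domain → licit binder.
*Farida₄* does not c-command the anaphor → cannot bind it.

{3}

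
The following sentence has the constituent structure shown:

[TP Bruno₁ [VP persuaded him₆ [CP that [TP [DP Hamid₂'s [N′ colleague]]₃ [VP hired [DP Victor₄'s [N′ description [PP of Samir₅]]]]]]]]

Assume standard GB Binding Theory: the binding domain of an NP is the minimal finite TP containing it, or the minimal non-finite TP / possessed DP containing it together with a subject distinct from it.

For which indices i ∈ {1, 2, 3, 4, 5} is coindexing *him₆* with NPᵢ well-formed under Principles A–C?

*him* is a pronoun, so Principle B applies: it must be free in its binding domain.
Binding domain of *him₆*: the matrix TP, whose subject is Bruno₁.
*Bruno₁* c-commands the pronoun within its binding domain → coindexation would violate Principle B.
*Hamid₂*: the pronoun c-commands this R-expression → coindexation would violate Principle C on *Hamid₂*.
*[Hamid₂'s colleague]₃*: the pronoun c-commands this R-expression → coindexation would violate Principle C on *[Hamid₂'s colleague]₃*.
*Victor₄*: the pronoun c-commands this R-expression → coindexation would violate Principle C on *Victor₄*.
*Samir₅*: the pronoun c-commands this R-expression → coindexation would violate Principle C on *Samir₅*.

none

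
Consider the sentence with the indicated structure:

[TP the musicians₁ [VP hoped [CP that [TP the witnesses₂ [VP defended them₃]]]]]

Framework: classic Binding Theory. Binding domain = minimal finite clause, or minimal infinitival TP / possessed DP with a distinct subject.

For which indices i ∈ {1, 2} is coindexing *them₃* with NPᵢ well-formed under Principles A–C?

{1}

*them* is a pronoun, so Principle B applies: it must be free in its binding domain.
Binding domain of *them₃*: the embedded TP, whose subject is the witnesses₂.
*the musicians₁* c-commands the pronoun but from outside its binding domain, and is not c-commanded by it → coindexation permitted.
*the witnesses₂* c-commands the pronoun within its binding domain → coindexation would violate Principle B.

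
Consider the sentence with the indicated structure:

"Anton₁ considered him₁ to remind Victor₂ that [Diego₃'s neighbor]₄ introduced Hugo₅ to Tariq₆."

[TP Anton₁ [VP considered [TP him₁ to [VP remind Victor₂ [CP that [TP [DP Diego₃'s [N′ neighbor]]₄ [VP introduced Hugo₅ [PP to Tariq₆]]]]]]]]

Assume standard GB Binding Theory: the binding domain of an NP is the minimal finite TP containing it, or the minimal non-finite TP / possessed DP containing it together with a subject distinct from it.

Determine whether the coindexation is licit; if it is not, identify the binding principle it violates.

Principle B

The two coindexed NPs are *Anton₁* and *him₁*.
*him₁* is a pronoun. Its binding domain is the matrix TP, whose subject is Anton₁.
*Anton₁* c-commands it within that domain and carries the same index.
The pronoun is locally bound → Principle B violation.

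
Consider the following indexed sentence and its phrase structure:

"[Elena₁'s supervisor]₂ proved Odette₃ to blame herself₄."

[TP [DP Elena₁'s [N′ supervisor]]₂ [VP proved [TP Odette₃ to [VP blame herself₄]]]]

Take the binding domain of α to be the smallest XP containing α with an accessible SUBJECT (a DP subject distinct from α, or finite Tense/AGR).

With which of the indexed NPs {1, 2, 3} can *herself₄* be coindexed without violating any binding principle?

*herself* is an anaphor, so Principle A applies: it must be bound in its binding domain.
Binding domain of *herself₄*: the embedded TP, whose subject is Odette₃.
*Elena₁* does not c-command the anaphor → cannot bind it.
*[Elena₁'s supervisor]₂* c-commands the anaphor but is outside its binding domain → cannot satisfy Principle A.
*Odette₃* c-commands the anaphor within its binding domain → licit binder.

{3}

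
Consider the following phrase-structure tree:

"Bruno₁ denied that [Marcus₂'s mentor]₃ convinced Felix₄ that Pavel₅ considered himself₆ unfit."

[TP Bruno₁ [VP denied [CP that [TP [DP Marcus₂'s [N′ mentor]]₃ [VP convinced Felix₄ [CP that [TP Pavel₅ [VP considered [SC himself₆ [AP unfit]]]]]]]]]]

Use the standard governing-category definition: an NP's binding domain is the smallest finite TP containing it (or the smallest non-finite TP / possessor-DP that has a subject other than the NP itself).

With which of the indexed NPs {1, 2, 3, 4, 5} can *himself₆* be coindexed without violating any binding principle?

{5}

*himself* is an anaphor, so Principle A applies: it must be bound in its binding domain.
Binding domain of *himself₆*: the embedded TP, whose subject is Pavel₅.
*Bruno₁* c-commands the anaphor but is outside its binding domain → cannot satisfy Principle A.
*Marcus₂* does not c-command the anaphor → cannot bind it.
*[Marcus₂'s mentor]₃* c-commands the anaphor but is outside its binding domain → cannot satisfy Principle A.
*Felix₄* c-commands the anaphor but is outside its binding domain → cannot satisfy Principle A.
*Pavel₅* c-commands the anaphor within its binding domain → licit binder.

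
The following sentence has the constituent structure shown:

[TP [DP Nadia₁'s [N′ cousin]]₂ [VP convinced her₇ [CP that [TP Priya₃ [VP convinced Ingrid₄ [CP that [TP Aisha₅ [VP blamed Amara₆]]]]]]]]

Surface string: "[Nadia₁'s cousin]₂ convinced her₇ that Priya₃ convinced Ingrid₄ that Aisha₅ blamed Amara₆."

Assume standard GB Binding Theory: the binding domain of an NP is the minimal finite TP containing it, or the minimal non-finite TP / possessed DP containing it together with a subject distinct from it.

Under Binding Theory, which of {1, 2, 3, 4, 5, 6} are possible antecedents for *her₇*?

*her* is a pronoun, so Principle B applies: it must be free in its binding domain.
Binding domain of *her₇*: the matrix TP, whose subject is [Nadia₁'s cousin]₂.
*Nadia₁* and the pronoun do not c-command one another → neither Principle B nor Principle C is at stake; coindexation permitted.
*[Nadia₁'s cousin]₂* c-commands the pronoun within its binding domain → coindexation would violate Principle B.
*Priya₃*: the pronoun c-commands this R-expression → coindexation would violate Principle C on *Priya₃*.
*Ingrid₄*: the pronoun c-commands this R-expression → coindexation would violate Principle C on *Ingrid₄*.
*Aisha₅*: the pronoun c-commands this R-expression → coindexation would violate Principle C on *Aisha₅*.
*Amara₆*: the pronoun c-commands this R-expression → coindexation would violate Principle C on *Amara₆*.

{1}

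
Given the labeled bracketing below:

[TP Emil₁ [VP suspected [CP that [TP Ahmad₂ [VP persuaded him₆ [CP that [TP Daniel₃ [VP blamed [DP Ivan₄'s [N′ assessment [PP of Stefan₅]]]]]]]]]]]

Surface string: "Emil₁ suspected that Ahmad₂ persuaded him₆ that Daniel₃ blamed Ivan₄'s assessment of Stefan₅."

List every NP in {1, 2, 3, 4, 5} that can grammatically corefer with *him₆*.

*him* is a pronoun, so Principle B applies: it must be free in its binding domain.
Binding domain of *him₆*: the embedded TP, whose subject is Ahmad₂.
*Emil₁* c-commands the pronoun but from outside its binding domain, and is not c-commanded by it → coindexation permitted.
*Ahmad₂* c-commands the pronoun within its binding domain → coindexation would violate Principle B.
*Daniel₃*: the pronoun c-commands this R-expression → coindexation would violate Principle C on *Daniel₃*.
*Ivan₄*: the pronoun c-commands this R-expression → coindexation would violate Principle C on *Ivan₄*.
*Stefan₅*: the pronoun c-commands this R-expression → coindexation would violate Principle C on *Stefan₅*.

{1}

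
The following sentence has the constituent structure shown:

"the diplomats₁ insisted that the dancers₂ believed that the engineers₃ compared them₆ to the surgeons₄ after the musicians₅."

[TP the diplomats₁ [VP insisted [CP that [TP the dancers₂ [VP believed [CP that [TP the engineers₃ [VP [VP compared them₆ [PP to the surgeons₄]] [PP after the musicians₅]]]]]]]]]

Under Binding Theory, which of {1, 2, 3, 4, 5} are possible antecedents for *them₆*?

{1, 2, 5}

*them* is a pronoun, so Principle B applies: it must be free in its binding domain.
Binding domain of *them₆*: the embedded TP, whose subject is the engineers₃.
*the diplomats₁* c-commands the pronoun but from outside its binding domain, and is not c-commanded by it → coindexation permitted.
*the dancers₂* c-commands the pronoun but from outside its binding domain, and is not c-commanded by it → coindexation permitted.
*the engineers₃* c-commands the pronoun within its binding domain → coindexation would violate Principle B.
*the surgeons₄*: the pronoun c-commands this R-expression → coindexation would violate Principle C on *the surgeons₄*.
*the musicians₅* and the pronoun do not c-command one another → neither Principle B nor Principle C is at stake; coindexation permitted.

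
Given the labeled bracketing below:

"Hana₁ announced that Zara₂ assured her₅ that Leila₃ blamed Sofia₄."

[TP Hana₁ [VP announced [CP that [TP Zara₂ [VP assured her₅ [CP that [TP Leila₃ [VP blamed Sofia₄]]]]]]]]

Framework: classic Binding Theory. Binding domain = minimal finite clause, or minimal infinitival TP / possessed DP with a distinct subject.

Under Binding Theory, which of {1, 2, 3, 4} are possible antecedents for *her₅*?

{1}

*her* is a pronoun, so Principle B applies: it must be free in its binding domain.
Binding domain of *her₅*: the embedded TP, whose subject is Zara₂.
*Hana₁* c-commands the pronoun but from outside its binding domain, and is not c-commanded by it → coindexation permitted.
*Zara₂* c-commands the pronoun within its binding domain → coindexation would violate Principle B.
*Leila₃*: the pronoun c-commands this R-expression → coindexation would violate Principle C on *Leila₃*.
*Sofia₄*: the pronoun c-commands this R-expression → coindexation would violate Principle C on *Sofia₄*.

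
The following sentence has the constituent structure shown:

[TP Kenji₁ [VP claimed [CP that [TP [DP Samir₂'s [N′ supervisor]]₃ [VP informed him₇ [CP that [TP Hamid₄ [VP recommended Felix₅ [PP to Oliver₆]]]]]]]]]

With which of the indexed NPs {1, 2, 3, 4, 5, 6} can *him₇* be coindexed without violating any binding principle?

{1, 2}

*him* is a pronoun, so Principle B applies: it must be free in its binding domain.
Binding domain of *him₇*: the embedded TP, whose subject is [Samir₂'s supervisor]₃.
*Kenji₁* c-commands the pronoun but from outside its binding domain, and is not c-commanded by it → coindexation permitted.
*Samir₂* and the pronoun do not c-command one another → neither Principle B nor Principle C is at stake; coindexation permitted.
*[Samir₂'s supervisor]₃* c-commands the pronoun within its binding domain → coindexation would violate Principle B.
*Hamid₄*: the pronoun c-commands this R-expression → coindexation would violate Principle C on *Hamid₄*.
*Felix₅*: the pronoun c-commands this R-expression → coindexation would violate Principle C on *Felix₅*.
*Oliver₆*: the pronoun c-commands this R-expression → coindexation would violate Principle C on *Oliver₆*.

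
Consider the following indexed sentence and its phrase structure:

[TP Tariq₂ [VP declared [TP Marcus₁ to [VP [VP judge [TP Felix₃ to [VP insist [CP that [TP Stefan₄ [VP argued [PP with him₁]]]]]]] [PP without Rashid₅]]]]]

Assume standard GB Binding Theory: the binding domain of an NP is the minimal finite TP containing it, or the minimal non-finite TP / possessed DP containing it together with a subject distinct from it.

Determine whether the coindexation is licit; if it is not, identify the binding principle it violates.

The two coindexed NPs are *Marcus₁* and *him₁*.
*him₁* is a pronoun; its binding domain is the embedded TP, whose subject is Stefan₄. Within that domain it is c-commanded only by *Stefan₄*, which carries a different index — the pronoun is free locally, so Principle B holds.
*Marcus₁* is an R-expression; *him₁* does not c-command it, and no other NP shares its index, so Principle C is satisfied.
All principles are respected.

grammatical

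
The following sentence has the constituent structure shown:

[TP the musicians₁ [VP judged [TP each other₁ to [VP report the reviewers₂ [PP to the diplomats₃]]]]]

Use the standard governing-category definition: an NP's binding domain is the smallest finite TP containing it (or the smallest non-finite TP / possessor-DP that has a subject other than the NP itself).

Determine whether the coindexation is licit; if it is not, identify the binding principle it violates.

The two coindexed NPs are *the musicians₁* and *each other₁*.
*each other₁* is an anaphor; its binding domain is the matrix TP, whose subject is the musicians₁. *the musicians₁* c-commands it within that domain and shares its index, so Principle A is satisfied.
*the musicians₁* is an R-expression; *each other₁* does not c-command it, and no other NP shares its index, so Principle C is satisfied.
All principles are respected.

grammatical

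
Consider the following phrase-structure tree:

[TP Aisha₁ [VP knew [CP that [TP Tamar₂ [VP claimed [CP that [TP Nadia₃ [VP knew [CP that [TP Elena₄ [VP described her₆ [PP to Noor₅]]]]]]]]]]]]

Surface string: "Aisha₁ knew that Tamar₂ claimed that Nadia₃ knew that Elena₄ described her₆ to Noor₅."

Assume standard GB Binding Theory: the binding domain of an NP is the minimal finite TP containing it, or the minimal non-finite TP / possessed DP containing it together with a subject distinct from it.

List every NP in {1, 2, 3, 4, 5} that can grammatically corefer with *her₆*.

{1, 2, 3}

*her* is a pronoun, so Principle B applies: it must be free in its binding domain.
Binding domain of *her₆*: the embedded TP, whose subject is Elena₄.
*Aisha₁* c-commands the pronoun but from outside its binding domain, and is not c-commanded by it → coindexation permitted.
*Tamar₂* c-commands the pronoun but from outside its binding domain, and is not c-commanded by it → coindexation permitted.
*Nadia₃* c-commands the pronoun but from outside its binding domain, and is not c-commanded by it → coindexation permitted.
*Elena₄* c-commands the pronoun within its binding domain → coindexation would violate Principle B.
*Noor₅*: the pronoun c-commands this R-expression → coindexation would violate Principle C on *Noor₅*.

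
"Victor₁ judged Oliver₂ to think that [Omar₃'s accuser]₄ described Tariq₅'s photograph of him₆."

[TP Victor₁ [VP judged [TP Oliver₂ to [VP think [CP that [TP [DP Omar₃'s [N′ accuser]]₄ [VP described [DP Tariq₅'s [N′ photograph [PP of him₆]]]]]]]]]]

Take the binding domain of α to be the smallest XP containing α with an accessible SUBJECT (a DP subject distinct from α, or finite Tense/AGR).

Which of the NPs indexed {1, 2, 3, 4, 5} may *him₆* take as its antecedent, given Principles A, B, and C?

{1, 2, 3, 4}

*him* is a pronoun, so Principle B applies: it must be free in its binding domain.
Binding domain of *him₆*: the possessed DP, whose subject is Tariq₅.
*Victor₁* c-commands the pronoun but from outside its binding domain, and is not c-commanded by it → coindexation permitted.
*Oliver₂* c-commands the pronoun but from outside its binding domain, and is not c-commanded by it → coindexation permitted.
*Omar₃* and the pronoun do not c-command one another → neither Principle B nor Principle C is at stake; coindexation permitted.
*[Omar₃'s accuser]₄* c-commands the pronoun but from outside its binding domain, and is not c-commanded by it → coindexation permitted.
*Tariq₅* c-commands the pronoun within its binding domain → coindexation would violate Principle B.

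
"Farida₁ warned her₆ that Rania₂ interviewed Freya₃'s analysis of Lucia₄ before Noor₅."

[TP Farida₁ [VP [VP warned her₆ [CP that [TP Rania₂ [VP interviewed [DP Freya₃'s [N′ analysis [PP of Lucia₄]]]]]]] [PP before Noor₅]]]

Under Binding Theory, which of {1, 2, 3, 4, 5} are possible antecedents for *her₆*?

*her* is a pronoun, so Principle B applies: it must be free in its binding domain.
Binding domain of *her₆*: the matrix TP, whose subject is Farida₁.
*Farida₁* c-commands the pronoun within its binding domain → coindexation would violate Principle B.
*Rania₂*: the pronoun c-commands this R-expression → coindexation would violate Principle C on *Rania₂*.
*Freya₃*: the pronoun c-commands this R-expression → coindexation would violate Principle C on *Freya₃*.
*Lucia₄*: the pronoun c-commands this R-expression → coindexation would violate Principle C on *Lucia₄*.
*Noor₅* and the pronoun do not c-command one another → neither Principle B nor Principle C is at stake; coindexation permitted.

{5}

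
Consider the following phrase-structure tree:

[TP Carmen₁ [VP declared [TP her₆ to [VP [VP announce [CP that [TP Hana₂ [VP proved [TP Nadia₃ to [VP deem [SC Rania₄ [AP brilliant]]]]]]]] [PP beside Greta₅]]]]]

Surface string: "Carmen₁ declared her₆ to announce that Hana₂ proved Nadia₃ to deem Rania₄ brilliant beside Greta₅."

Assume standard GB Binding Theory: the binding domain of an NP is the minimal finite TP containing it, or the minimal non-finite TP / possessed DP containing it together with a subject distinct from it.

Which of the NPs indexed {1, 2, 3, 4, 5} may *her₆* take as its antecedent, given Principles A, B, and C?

*her* is a pronoun, so Principle B applies: it must be free in its binding domain.
Binding domain of *her₆*: the matrix TP, whose subject is Carmen₁.
*Carmen₁* c-commands the pronoun within its binding domain → coindexation would violate Principle B.
*Hana₂*: the pronoun c-commands this R-expression → coindexation would violate Principle C on *Hana₂*.
*Nadia₃*: the pronoun c-commands this R-expression → coindexation would violate Principle C on *Nadia₃*.
*Rania₄*: the pronoun c-commands this R-expression → coindexation would violate Principle C on *Rania₄*.
*Greta₅*: the pronoun c-commands this R-expression → coindexation would violate Principle C on *Greta₅*.

none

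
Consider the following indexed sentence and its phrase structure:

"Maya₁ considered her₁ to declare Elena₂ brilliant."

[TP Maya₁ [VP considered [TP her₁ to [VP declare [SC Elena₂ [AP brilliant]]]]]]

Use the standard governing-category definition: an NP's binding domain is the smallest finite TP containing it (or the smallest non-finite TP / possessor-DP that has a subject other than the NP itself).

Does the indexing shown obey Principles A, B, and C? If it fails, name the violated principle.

Principle B

The two coindexed NPs are *Maya₁* and *her₁*.
*her₁* is a pronoun. Its binding domain is the matrix TP, whose subject is Maya₁.
*Maya₁* c-commands it within that domain and carries the same index.
The pronoun is locally bound → Principle B violation.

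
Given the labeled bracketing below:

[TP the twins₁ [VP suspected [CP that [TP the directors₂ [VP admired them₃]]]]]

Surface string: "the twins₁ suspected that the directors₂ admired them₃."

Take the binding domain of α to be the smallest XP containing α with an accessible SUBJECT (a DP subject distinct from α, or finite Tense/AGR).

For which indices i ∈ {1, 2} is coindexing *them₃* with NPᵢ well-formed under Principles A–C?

*them* is a pronoun, so Principle B applies: it must be free in its binding domain.
Binding domain of *them₃*: the embedded TP, whose subject is the directors₂.
*the twins₁* c-commands the pronoun but from outside its binding domain, and is not c-commanded by it → coindexation permitted.
*the directors₂* c-commands the pronoun within its binding domain → coindexation would violate Principle B.

{1}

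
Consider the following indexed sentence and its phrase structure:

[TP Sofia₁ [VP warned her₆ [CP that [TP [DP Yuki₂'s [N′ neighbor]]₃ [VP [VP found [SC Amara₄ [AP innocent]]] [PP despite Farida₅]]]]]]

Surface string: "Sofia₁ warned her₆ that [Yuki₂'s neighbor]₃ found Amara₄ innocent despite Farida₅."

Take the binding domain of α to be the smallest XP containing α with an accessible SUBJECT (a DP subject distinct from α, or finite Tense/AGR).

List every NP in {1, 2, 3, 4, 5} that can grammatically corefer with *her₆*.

*her* is a pronoun, so Principle B applies: it must be free in its binding domain.
Binding domain of *her₆*: the matrix TP, whose subject is Sofia₁.
*Sofia₁* c-commands the pronoun within its binding domain → coindexation would violate Principle B.
*Yuki₂*: the pronoun c-commands this R-expression → coindexation would violate Principle C on *Yuki₂*.
*[Yuki₂'s neighbor]₃*: the pronoun c-commands this R-expression → coindexation would violate Principle C on *[Yuki₂'s neighbor]₃*.
*Amara₄*: the pronoun c-commands this R-expression → coindexation would violate Principle C on *Amara₄*.
*Farida₅*: the pronoun c-commands this R-expression → coindexation would violate Principle C on *Farida₅*.

none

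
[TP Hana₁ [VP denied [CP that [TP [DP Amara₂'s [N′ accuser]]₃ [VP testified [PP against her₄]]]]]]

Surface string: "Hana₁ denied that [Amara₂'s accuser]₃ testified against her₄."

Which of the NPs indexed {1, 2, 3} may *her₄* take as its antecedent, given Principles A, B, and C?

{1, 2}

*her* is a pronoun, so Principle B applies: it must be free in its binding domain.
Binding domain of *her₄*: the embedded TP, whose subject is [Amara₂'s accuser]₃.
*Hana₁* c-commands the pronoun but from outside its binding domain, and is not c-commanded by it → coindexation permitted.
*Amara₂* and the pronoun do not c-command one another → neither Principle B nor Principle C is at stake; coindexation permitted.
*[Amara₂'s accuser]₃* c-commands the pronoun within its binding domain → coindexation would violate Principle B.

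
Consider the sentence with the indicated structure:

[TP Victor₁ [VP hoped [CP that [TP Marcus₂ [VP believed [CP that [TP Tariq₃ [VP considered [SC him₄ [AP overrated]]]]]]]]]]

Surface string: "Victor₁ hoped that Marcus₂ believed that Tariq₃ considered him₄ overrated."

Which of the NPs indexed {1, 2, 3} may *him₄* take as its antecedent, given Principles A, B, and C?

*him* is a pronoun, so Principle B applies: it must be free in its binding domain.
Binding domain of *him₄*: the embedded TP, whose subject is Tariq₃.
*Victor₁* c-commands the pronoun but from outside its binding domain, and is not c-commanded by it → coindexation permitted.
*Marcus₂* c-commands the pronoun but from outside its binding domain, and is not c-commanded by it → coindexation permitted.
*Tariq₃* c-commands the pronoun within its binding domain → coindexation would violate Principle B.

{1, 2}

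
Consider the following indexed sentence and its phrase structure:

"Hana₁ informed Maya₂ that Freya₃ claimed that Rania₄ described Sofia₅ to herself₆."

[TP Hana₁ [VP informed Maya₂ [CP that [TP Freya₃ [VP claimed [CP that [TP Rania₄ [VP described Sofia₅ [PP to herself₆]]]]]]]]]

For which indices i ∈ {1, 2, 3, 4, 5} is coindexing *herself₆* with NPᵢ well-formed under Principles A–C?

{4, 5}

*herself* is an anaphor, so Principle A applies: it must be bound in its binding domain.
Binding domain of *herself₆*: the embedded TP, whose subject is Rania₄.
*Hana₁* c-commands the anaphor but is outside its binding domain → cannot satisfy Principle A.
*Maya₂* c-commands the anaphor but is outside its binding domain → cannot satisfy Principle A.
*Freya₃* c-commands the anaphor but is outside its binding domain → cannot satisfy Principle A.
*Rania₄* c-commands the anaphor within its binding domain → licit binder.
*Sofia₅* c-commands the anaphor within its binding domain → licit binder.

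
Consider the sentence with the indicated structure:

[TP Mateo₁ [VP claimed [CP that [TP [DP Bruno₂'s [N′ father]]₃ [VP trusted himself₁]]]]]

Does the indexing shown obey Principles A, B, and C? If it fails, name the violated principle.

The two coindexed NPs are *Mateo₁* and *himself₁*.
*himself₁* is an anaphor. Principle A requires it to be bound within its binding domain — the embedded TP, whose subject is [Bruno₂'s father]₃.
Within that domain it is c-commanded by *[Bruno₂'s father]₃*, which does not share its index.
*Mateo₁* does c-command the anaphor, but from outside its binding domain.
The anaphor is unbound in its domain → Principle A violation.

Principle A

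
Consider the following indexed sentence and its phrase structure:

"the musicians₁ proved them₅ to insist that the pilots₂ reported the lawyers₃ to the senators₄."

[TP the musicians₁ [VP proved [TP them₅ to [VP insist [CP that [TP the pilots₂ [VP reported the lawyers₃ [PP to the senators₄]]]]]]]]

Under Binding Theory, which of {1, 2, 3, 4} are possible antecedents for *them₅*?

none

*them* is a pronoun, so Principle B applies: it must be free in its binding domain.
Binding domain of *them₅*: the matrix TP, whose subject is the musicians₁.
*the musicians₁* c-commands the pronoun within its binding domain → coindexation would violate Principle B.
*the pilots₂*: the pronoun c-commands this R-expression → coindexation would violate Principle C on *the pilots₂*.
*the lawyers₃*: the pronoun c-commands this R-expression → coindexation would violate Principle C on *the lawyers₃*.
*the senators₄*: the pronoun c-commands this R-expression → coindexation would violate Principle C on *the senators₄*.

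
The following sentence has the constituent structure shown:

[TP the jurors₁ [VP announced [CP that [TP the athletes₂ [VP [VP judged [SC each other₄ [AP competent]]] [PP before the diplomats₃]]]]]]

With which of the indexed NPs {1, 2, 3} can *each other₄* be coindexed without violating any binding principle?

*each other* is an anaphor, so Principle A applies: it must be bound in its binding domain.
Binding domain of *each other₄*: the embedded TP, whose subject is the athletes₂.
*the jurors₁* c-commands the anaphor but is outside its binding domain → cannot satisfy Principle A.
*the athletes₂* c-commands the anaphor within its binding domain → licit binder.
*the diplomats₃* does not c-command the anaphor → cannot bind it.

{2}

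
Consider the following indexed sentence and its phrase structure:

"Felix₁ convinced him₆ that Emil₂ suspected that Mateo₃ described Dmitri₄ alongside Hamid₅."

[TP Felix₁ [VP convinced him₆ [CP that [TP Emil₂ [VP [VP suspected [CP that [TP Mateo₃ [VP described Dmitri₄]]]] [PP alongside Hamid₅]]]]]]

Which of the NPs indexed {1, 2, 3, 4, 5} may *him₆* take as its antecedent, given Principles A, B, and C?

*him* is a pronoun, so Principle B applies: it must be free in its binding domain.
Binding domain of *him₆*: the matrix TP, whose subject is Felix₁.
*Felix₁* c-commands the pronoun within its binding domain → coindexation would violate Principle B.
*Emil₂*: the pronoun c-commands this R-expression → coindexation would violate Principle C on *Emil₂*.
*Mateo₃*: the pronoun c-commands this R-expression → coindexation would violate Principle C on *Mateo₃*.
*Dmitri₄*: the pronoun c-commands this R-expression → coindexation would violate Principle C on *Dmitri₄*.
*Hamid₅*: the pronoun c-commands this R-expression → coindexation would violate Principle C on *Hamid₅*.

none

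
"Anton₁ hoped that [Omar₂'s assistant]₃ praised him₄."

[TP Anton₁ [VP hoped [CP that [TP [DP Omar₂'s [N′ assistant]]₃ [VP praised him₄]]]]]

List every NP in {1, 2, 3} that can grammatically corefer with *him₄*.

{1, 2}

*him* is a pronoun, so Principle B applies: it must be free in its binding domain.
Binding domain of *him₄*: the embedded TP, whose subject is [Omar₂'s assistant]₃.
*Anton₁* c-commands the pronoun but from outside its binding domain, and is not c-commanded by it → coindexation permitted.
*Omar₂* and the pronoun do not c-command one another → neither Principle B nor Principle C is at stake; coindexation permitted.
*[Omar₂'s assistant]₃* c-commands the pronoun within its binding domain → coindexation would violate Principle B.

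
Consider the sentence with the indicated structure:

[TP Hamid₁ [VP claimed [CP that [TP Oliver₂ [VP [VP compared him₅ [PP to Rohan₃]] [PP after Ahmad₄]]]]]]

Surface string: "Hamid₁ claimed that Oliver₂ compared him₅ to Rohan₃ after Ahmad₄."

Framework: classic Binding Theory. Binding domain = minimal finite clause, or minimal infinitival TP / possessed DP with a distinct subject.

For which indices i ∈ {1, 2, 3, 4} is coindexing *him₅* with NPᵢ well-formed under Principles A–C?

*him* is a pronoun, so Principle B applies: it must be free in its binding domain.
Binding domain of *him₅*: the embedded TP, whose subject is Oliver₂.
*Hamid₁* c-commands the pronoun but from outside its binding domain, and is not c-commanded by it → coindexation permitted.
*Oliver₂* c-commands the pronoun within its binding domain → coindexation would violate Principle B.
*Rohan₃*: the pronoun c-commands this R-expression → coindexation would violate Principle C on *Rohan₃*.
*Ahmad₄* and the pronoun do not c-command one another → neither Principle B nor Principle C is at stake; coindexation permitted.

{1, 4}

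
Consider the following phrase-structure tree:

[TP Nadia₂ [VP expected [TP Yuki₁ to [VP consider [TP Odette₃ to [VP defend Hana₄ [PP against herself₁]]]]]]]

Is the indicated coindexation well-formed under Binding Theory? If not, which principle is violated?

Principle A

The two coindexed NPs are *Yuki₁* and *herself₁*.
*herself₁* is an anaphor. Principle A requires it to be bound within its binding domain — the embedded TP, whose subject is Odette₃.
Within that domain it is c-commanded by *Odette₃*, *Hana₄*, none of which share its index.
*Yuki₁* does c-command the anaphor, but from outside its binding domain.
The anaphor is unbound in its domain → Principle A violation.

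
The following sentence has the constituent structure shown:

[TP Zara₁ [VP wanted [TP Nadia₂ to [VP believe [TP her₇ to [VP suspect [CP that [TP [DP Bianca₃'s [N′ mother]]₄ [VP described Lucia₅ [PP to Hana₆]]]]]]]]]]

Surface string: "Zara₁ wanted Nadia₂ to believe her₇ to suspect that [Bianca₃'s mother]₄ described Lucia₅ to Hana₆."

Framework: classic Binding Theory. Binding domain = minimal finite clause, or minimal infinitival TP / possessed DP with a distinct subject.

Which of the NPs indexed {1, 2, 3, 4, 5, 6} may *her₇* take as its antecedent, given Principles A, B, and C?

*her* is a pronoun, so Principle B applies: it must be free in its binding domain.
Binding domain of *her₇*: the embedded TP, whose subject is Nadia₂.
*Zara₁* c-commands the pronoun but from outside its binding domain, and is not c-commanded by it → coindexation permitted.
*Nadia₂* c-commands the pronoun within its binding domain → coindexation would violate Principle B.
*Bianca₃*: the pronoun c-commands this R-expression → coindexation would violate Principle C on *Bianca₃*.
*[Bianca₃'s mother]₄*: the pronoun c-commands this R-expression → coindexation would violate Principle C on *[Bianca₃'s mother]₄*.
*Lucia₅*: the pronoun c-commands this R-expression → coindexation would violate Principle C on *Lucia₅*.
*Hana₆*: the pronoun c-commands this R-expression → coindexation would violate Principle C on *Hana₆*.

{1}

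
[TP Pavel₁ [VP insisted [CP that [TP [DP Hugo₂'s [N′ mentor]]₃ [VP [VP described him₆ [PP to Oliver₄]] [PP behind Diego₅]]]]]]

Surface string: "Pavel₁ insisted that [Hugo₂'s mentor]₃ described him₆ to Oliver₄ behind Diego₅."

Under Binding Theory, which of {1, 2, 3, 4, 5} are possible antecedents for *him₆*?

*him* is a pronoun, so Principle B applies: it must be free in its binding domain.
Binding domain of *him₆*: the embedded TP, whose subject is [Hugo₂'s mentor]₃.
*Pavel₁* c-commands the pronoun but from outside its binding domain, and is not c-commanded by it → coindexation permitted.
*Hugo₂* and the pronoun do not c-command one another → neither Principle B nor Principle C is at stake; coindexation permitted.
*[Hugo₂'s mentor]₃* c-commands the pronoun within its binding domain → coindexation would violate Principle B.
*Oliver₄*: the pronoun c-commands this R-expression → coindexation would violate Principle C on *Oliver₄*.
*Diego₅* and the pronoun do not c-command one another → neither Principle B nor Principle C is at stake; coindexation permitted.

{1, 2, 5}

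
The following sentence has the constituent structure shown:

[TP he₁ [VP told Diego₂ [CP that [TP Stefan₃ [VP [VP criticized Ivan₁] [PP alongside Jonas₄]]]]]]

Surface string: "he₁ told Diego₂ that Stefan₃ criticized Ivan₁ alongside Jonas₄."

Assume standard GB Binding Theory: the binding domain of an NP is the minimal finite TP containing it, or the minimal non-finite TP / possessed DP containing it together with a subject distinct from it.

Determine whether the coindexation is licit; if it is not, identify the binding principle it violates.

Principle C

The two coindexed NPs are *he₁* and *Ivan₁*.
*Ivan₁* is an R-expression. Principle C requires it to be free everywhere.
*he₁* c-commands it and carries the same index.
The R-expression is bound → Principle C violation.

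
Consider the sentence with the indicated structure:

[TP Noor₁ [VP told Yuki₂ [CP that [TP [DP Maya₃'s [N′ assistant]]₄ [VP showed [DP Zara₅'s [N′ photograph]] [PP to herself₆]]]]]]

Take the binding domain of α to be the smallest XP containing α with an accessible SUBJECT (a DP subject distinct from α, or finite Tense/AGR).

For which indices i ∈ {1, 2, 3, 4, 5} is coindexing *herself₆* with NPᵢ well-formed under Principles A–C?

{4}

*herself* is an anaphor, so Principle A applies: it must be bound in its binding domain.
Binding domain of *herself₆*: the embedded TP, whose subject is [Maya₃'s assistant]₄.
*Noor₁* c-commands the anaphor but is outside its binding domain → cannot satisfy Principle A.
*Yuki₂* c-commands the anaphor but is outside its binding domain → cannot satisfy Principle A.
*Maya₃* does not c-command the anaphor → cannot bind it.
*[Maya₃'s assistant]₄* c-commands the anaphor within its binding domain → licit binder.
*Zara₅* does not c-command the anaphor → cannot bind it.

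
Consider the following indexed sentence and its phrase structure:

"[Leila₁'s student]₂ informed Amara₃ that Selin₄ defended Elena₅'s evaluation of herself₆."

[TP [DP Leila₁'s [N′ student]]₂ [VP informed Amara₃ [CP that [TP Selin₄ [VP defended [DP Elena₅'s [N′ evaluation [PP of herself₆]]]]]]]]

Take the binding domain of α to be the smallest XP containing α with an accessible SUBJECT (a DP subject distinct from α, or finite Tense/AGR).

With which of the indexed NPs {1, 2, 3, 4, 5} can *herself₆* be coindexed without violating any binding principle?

{5}

*herself* is an anaphor, so Principle A applies: it must be bound in its binding domain.
Binding domain of *herself₆*: the possessed DP, whose subject is Elena₅.
*Leila₁* does not c-command the anaphor → cannot bind it.
*[Leila₁'s student]₂* c-commands the anaphor but is outside its binding domain → cannot satisfy Principle A.
*Amara₃* c-commands the anaphor but is outside its binding domain → cannot satisfy Principle A.
*Selin₄* c-commands the anaphor but is outside its binding domain → cannot satisfy Principle A.
*Elena₅* c-commands the anaphor within its binding domain → licit binder.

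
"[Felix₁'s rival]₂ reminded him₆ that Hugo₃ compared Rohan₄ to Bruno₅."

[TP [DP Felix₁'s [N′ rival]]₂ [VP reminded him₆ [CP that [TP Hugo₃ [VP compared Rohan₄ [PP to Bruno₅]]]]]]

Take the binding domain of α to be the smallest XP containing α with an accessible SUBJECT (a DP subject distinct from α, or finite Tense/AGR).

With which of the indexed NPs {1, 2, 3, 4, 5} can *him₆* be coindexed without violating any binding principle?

*him* is a pronoun, so Principle B applies: it must be free in its binding domain.
Binding domain of *him₆*: the matrix TP, whose subject is [Felix₁'s rival]₂.
*Felix₁* and the pronoun do not c-command one another → neither Principle B nor Principle C is at stake; coindexation permitted.
*[Felix₁'s rival]₂* c-commands the pronoun within its binding domain → coindexation would violate Principle B.
*Hugo₃*: the pronoun c-commands this R-expression → coindexation would violate Principle C on *Hugo₃*.
*Rohan₄*: the pronoun c-commands this R-expression → coindexation would violate Principle C on *Rohan₄*.
*Bruno₅*: the pronoun c-commands this R-expression → coindexation would violate Principle C on *Bruno₅*.

{1}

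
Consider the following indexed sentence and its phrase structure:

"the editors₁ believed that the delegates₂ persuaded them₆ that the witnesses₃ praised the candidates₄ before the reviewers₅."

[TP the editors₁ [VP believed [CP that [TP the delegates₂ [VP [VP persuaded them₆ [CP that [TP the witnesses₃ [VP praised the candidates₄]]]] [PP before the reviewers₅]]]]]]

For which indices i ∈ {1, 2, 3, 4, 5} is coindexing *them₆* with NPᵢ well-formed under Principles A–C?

{1, 5}

*them* is a pronoun, so Principle B applies: it must be free in its binding domain.
Binding domain of *them₆*: the embedded TP, whose subject is the delegates₂.
*the editors₁* c-commands the pronoun but from outside its binding domain, and is not c-commanded by it → coindexation permitted.
*the delegates₂* c-commands the pronoun within its binding domain → coindexation would violate Principle B.
*the witnesses₃*: the pronoun c-commands this R-expression → coindexation would violate Principle C on *the witnesses₃*.
*the candidates₄*: the pronoun c-commands this R-expression → coindexation would violate Principle C on *the candidates₄*.
*the reviewers₅* and the pronoun do not c-command one another → neither Principle B nor Principle C is at stake; coindexation permitted.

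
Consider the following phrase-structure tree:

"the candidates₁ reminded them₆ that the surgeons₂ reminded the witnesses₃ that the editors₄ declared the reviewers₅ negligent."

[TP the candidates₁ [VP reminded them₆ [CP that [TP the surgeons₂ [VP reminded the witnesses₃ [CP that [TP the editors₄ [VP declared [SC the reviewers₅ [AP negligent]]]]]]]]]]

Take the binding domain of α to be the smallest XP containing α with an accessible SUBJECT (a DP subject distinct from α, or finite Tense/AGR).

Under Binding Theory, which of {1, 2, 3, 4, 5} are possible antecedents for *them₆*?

none

*them* is a pronoun, so Principle B applies: it must be free in its binding domain.
Binding domain of *them₆*: the matrix TP, whose subject is the candidates₁.
*the candidates₁* c-commands the pronoun within its binding domain → coindexation would violate Principle B.
*the surgeons₂*: the pronoun c-commands this R-expression → coindexation would violate Principle C on *the surgeons₂*.
*the witnesses₃*: the pronoun c-commands this R-expression → coindexation would violate Principle C on *the witnesses₃*.
*the editors₄*: the pronoun c-commands this R-expression → coindexation would violate Principle C on *the editors₄*.
*the reviewers₅*: the pronoun c-commands this R-expression → coindexation would violate Principle C on *the reviewers₅*.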